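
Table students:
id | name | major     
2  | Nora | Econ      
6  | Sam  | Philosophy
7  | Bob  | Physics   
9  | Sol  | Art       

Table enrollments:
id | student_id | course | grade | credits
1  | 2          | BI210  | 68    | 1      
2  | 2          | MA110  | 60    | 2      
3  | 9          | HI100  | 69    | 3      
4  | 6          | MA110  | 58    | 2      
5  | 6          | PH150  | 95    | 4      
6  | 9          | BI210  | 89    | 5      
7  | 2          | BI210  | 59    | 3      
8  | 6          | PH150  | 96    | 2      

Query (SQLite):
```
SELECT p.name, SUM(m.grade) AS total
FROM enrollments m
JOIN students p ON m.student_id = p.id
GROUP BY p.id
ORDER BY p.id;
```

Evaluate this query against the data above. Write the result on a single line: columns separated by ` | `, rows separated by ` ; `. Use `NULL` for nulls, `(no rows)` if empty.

Nora | 187 ; Sam | 249 ; Sol | 158

Join each enrollments row to its students via student_id.
Group joined rows by students.id; compute SUM(m.grade) per group.
  2: ids {1, 2, 7} → SUM(m.grade)=187
  6: ids {4, 5, 8} → SUM(m.grade)=249
  9: ids {3, 6} → SUM(m.grade)=158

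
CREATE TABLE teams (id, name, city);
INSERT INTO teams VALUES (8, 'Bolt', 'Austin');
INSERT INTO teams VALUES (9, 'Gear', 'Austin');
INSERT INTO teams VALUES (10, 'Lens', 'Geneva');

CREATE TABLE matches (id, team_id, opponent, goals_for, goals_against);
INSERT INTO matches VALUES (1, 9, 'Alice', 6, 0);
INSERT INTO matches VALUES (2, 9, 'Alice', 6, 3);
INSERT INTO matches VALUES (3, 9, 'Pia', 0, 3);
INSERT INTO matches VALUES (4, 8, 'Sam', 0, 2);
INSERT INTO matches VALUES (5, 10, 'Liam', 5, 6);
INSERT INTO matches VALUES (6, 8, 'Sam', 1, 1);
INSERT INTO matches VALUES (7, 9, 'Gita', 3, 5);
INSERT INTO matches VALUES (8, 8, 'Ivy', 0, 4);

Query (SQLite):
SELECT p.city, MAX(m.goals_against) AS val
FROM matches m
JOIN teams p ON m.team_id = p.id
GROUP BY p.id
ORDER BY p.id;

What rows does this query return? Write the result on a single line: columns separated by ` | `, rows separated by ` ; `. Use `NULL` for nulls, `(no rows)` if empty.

Join each matches row to its teams via team_id.
Group joined rows by teams.id; compute MAX(m.goals_against) per group.
  8: ids {4, 6, 8} → MAX(m.goals_against)=4
  9: ids {1, 2, 3, 7} → MAX(m.goals_against)=5
  10: ids {5} → MAX(m.goals_against)=6

Austin | 4 ; Austin | 5 ; Geneva | 6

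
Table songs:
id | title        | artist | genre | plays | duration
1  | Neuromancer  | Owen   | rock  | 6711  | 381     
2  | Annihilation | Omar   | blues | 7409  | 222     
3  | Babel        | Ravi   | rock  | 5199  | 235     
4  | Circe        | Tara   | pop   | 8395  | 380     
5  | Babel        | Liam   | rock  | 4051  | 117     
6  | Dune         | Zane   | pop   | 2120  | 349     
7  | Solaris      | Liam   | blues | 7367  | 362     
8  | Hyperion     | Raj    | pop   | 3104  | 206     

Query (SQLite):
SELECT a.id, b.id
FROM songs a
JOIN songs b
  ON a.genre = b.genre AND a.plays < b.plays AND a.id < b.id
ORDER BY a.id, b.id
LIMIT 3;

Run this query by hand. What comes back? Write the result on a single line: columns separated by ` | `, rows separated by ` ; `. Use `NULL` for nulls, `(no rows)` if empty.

Pairs (a,b) with same genre, a.plays < b.plays, a.id < b.id.
genre groups: blues:{2,7} pop:{4,6,8} rock:{1,3,5}
Ordered by (a.id, b.id); first 3.

6 | 8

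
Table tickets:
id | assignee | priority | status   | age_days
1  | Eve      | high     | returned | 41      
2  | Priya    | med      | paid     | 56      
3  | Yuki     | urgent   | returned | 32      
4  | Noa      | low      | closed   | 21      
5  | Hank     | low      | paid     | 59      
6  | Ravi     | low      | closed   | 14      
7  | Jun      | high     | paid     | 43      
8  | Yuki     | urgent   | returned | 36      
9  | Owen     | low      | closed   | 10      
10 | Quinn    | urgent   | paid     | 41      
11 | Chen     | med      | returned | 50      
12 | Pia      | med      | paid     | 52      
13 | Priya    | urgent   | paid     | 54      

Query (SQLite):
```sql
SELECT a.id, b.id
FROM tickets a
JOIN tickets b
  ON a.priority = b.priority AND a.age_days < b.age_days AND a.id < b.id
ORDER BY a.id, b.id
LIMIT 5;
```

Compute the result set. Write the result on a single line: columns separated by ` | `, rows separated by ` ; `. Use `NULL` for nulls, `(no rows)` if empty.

1 | 7 ; 3 | 8 ; 3 | 10 ; 3 | 13 ; 4 | 5

Pairs (a,b) with same priority, a.age_days < b.age_days, a.id < b.id.
priority groups: high:{1,7} low:{4,5,6,9} med:{2,11,12} urgent:{3,8,10,13}
Ordered by (a.id, b.id); first 5.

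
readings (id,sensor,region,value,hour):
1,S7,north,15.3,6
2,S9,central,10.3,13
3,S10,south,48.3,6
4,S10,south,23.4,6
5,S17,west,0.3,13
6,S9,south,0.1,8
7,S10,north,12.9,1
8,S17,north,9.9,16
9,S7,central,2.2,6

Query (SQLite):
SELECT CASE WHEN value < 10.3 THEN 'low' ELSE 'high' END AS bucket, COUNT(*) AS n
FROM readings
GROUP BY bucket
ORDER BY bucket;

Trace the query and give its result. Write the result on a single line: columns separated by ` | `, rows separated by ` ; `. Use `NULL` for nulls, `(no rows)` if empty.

high | 5 ; low | 4

Bucket rows by value < 10.3 → 'low' else 'high'; count each bucket.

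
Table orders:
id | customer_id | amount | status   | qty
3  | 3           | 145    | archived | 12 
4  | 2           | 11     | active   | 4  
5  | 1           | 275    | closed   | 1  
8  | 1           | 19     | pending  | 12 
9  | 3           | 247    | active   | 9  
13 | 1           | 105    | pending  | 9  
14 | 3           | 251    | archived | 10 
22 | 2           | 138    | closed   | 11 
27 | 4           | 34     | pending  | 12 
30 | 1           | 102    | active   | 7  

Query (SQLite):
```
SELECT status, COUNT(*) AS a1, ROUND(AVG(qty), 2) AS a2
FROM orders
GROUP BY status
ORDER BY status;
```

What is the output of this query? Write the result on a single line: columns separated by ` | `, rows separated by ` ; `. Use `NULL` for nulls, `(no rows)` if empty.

Group orders by status.
Per group compute: COUNT(*), ROUND(AVG(qty), 2).
  active: ids {4, 9, 30} → COUNT(*)=3, ROUND(AVG(qty), 2)=6.67
  archived: ids {3, 14} → COUNT(*)=2, ROUND(AVG(qty), 2)=11
  closed: ids {5, 22} → COUNT(*)=2, ROUND(AVG(qty), 2)=6
  pending: ids {8, 13, 27} → COUNT(*)=3, ROUND(AVG(qty), 2)=11

active | 3 | 6.67 ; archived | 2 | 11 ; closed | 2 | 6 ; pending | 3 | 11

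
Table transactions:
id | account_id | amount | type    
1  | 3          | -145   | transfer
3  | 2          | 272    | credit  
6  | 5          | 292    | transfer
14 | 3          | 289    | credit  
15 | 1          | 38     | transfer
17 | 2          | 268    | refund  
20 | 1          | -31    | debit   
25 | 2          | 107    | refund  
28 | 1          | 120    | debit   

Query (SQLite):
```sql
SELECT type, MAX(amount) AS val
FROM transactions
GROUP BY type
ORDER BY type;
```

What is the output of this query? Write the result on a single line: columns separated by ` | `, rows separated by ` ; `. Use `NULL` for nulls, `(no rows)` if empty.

credit | 289 ; debit | 120 ; refund | 268 ; transfer | 292

Partition transactions by type; compute MAX(amount) within each group.
  credit: ids {3, 14} → MAX(amount)=289
  debit: ids {20, 28} → MAX(amount)=120
  refund: ids {17, 25} → MAX(amount)=268
  transfer: ids {1, 6, 15} → MAX(amount)=292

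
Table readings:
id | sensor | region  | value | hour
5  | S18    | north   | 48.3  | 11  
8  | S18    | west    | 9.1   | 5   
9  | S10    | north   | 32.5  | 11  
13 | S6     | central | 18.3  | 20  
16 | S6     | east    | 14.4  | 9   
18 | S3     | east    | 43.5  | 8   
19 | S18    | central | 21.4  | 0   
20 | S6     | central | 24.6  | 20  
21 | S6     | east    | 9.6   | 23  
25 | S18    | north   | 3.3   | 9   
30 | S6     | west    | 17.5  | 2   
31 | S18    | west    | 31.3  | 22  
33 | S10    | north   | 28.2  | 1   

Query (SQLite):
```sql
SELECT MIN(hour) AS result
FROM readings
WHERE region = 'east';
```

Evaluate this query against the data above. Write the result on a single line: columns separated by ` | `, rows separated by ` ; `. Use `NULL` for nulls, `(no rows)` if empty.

8

Rows where region='east' → hour values: [9, 8, 23].
MIN of non-NULL values = 8.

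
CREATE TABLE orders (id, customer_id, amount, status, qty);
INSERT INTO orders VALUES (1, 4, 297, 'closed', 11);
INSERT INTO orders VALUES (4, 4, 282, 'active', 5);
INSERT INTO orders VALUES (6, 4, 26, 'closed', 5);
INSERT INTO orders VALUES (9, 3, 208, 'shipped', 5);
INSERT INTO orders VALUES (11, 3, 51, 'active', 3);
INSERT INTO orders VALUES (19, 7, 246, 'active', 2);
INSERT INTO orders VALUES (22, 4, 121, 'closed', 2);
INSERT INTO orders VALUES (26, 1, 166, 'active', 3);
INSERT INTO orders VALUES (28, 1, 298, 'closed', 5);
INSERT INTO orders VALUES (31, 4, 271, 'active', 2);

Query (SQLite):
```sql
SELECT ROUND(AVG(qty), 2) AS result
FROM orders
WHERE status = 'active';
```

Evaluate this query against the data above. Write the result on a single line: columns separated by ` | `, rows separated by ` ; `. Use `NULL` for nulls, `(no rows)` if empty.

3

Rows where status='active' → qty values: [5, 3, 2, 3, 2].
AVG = 15 / 5 (rounded to 2 dp).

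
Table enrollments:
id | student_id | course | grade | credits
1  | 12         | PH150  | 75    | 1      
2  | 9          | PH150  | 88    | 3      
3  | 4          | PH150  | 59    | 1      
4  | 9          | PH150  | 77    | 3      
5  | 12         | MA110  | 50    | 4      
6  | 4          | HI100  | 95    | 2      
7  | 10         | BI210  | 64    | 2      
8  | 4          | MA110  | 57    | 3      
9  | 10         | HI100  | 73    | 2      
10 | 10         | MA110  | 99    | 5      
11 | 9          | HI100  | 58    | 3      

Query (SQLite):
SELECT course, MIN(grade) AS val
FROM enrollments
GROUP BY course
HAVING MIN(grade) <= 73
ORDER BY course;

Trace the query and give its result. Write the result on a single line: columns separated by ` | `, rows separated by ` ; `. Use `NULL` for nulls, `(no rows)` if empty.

BI210 | 64 ; HI100 | 58 ; MA110 | 50 ; PH150 | 59

Partition enrollments by course; compute MIN(grade) within each group.
HAVING: keep groups where MIN(grade) <= 73.
  BI210: ids {7} → MIN(grade)=64
  HI100: ids {6, 9, 11} → MIN(grade)=58
  MA110: ids {5, 8, 10} → MIN(grade)=50
  PH150: ids {1, 2, 3, 4} → MIN(grade)=59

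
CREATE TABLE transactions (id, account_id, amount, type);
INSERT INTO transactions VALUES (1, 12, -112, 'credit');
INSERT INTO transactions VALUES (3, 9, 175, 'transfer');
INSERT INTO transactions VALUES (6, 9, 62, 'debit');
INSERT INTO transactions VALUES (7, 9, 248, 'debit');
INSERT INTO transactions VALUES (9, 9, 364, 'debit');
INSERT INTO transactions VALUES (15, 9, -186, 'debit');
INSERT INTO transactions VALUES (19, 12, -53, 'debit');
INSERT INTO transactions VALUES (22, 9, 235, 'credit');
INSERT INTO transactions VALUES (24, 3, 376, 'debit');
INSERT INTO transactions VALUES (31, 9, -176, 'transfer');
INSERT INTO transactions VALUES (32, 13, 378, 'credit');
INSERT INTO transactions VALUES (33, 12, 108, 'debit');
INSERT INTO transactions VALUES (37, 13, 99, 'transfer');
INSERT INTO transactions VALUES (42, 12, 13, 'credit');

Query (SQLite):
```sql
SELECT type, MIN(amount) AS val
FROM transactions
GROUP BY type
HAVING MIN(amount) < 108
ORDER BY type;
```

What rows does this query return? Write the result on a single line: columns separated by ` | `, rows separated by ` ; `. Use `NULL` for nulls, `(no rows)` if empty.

credit | -112 ; debit | -186 ; transfer | -176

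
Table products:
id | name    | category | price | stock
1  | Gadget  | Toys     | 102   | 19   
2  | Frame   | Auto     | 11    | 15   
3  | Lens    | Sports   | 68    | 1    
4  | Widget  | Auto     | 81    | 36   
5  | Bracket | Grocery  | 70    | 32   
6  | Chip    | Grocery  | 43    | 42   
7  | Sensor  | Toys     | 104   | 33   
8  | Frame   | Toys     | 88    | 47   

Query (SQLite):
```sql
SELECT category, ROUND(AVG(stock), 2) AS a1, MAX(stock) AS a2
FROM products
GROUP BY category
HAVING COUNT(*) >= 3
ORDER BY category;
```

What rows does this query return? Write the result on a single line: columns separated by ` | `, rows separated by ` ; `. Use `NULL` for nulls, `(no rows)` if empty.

Toys | 33 | 47

Group products by category.
Per group compute: ROUND(AVG(stock), 2), MAX(stock).
HAVING: drop groups with fewer than 3 rows.
  Auto: ids {2, 4} → ROUND(AVG(stock), 2)=25.5, MAX(stock)=36
  Grocery: ids {5, 6} → ROUND(AVG(stock), 2)=37, MAX(stock)=42
  Sports: ids {3} → ROUND(AVG(stock), 2)=1, MAX(stock)=1
  Toys: ids {1, 7, 8} → ROUND(AVG(stock), 2)=33, MAX(stock)=47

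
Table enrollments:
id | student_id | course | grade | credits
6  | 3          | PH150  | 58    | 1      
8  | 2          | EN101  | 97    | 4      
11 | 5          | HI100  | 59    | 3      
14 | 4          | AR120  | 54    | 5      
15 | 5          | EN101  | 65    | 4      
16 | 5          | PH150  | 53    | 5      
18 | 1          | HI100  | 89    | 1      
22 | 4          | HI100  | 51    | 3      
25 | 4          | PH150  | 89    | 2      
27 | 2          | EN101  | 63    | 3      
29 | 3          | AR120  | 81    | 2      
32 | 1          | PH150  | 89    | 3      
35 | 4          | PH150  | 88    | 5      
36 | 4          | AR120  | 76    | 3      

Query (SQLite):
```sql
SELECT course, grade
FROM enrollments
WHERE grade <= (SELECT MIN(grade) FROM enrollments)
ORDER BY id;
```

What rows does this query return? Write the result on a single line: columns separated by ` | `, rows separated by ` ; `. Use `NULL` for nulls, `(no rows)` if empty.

HI100 | 51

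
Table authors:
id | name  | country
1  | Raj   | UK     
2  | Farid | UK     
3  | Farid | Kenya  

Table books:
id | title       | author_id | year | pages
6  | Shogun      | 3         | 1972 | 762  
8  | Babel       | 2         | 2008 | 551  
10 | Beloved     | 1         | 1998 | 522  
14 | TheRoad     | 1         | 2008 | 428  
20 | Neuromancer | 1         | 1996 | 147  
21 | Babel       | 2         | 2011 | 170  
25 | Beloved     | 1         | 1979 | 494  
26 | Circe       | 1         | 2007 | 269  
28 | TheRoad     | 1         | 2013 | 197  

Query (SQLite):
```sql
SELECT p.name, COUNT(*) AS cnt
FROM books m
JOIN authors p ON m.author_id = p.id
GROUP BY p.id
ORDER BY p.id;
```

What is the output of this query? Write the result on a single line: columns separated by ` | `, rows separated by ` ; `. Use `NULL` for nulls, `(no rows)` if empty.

Join each books row to its authors via author_id.
Group joined rows by authors.id; compute COUNT(*) per group.
  1: ids {10, 14, 20, 25, 26, 28} → COUNT(*)=6
  2: ids {8, 21} → COUNT(*)=2
  3: ids {6} → COUNT(*)=1

Raj | 6 ; Farid | 2 ; Farid | 1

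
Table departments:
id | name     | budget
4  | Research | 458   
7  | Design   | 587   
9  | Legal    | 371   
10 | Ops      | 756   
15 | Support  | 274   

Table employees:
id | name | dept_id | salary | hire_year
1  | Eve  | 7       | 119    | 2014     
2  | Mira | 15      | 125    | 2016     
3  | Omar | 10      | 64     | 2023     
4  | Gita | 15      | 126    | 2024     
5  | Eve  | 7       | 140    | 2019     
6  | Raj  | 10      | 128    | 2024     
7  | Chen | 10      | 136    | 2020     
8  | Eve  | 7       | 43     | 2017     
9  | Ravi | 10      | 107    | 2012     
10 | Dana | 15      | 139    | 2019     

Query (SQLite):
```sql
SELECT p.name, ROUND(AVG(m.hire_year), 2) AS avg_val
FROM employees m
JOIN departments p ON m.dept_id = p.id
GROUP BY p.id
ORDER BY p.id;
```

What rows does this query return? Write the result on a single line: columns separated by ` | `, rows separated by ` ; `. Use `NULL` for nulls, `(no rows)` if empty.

Join each employees row to its departments via dept_id.
Group joined rows by departments.id; compute ROUND(AVG(m.hire_year), 2) per group.
  7: ids {1, 5, 8} → ROUND(AVG(m.hire_year), 2)=2016.67
  10: ids {3, 6, 7, 9} → ROUND(AVG(m.hire_year), 2)=2019.75
  15: ids {2, 4, 10} → ROUND(AVG(m.hire_year), 2)=2019.67

Design | 2016.67 ; Ops | 2019.75 ; Support | 2019.67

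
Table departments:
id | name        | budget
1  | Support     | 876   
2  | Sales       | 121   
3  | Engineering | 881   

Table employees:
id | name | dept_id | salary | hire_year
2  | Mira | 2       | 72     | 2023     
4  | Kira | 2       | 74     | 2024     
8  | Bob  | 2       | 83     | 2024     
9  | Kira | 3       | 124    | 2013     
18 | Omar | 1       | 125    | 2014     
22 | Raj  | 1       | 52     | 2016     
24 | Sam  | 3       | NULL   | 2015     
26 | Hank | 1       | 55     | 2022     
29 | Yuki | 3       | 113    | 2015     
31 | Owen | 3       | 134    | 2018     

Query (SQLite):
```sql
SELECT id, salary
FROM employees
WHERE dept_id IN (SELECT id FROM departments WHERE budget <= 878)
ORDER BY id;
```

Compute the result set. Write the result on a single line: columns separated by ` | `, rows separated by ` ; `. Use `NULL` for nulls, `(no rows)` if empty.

2 | 72 ; 4 | 74 ; 8 | 83 ; 18 | 125 ; 22 | 52 ; 26 | 55

Inner query: departments.id where budget <= 878.
Outer: keep employees rows whose dept_id is in that set.
Inner query → {1, 2}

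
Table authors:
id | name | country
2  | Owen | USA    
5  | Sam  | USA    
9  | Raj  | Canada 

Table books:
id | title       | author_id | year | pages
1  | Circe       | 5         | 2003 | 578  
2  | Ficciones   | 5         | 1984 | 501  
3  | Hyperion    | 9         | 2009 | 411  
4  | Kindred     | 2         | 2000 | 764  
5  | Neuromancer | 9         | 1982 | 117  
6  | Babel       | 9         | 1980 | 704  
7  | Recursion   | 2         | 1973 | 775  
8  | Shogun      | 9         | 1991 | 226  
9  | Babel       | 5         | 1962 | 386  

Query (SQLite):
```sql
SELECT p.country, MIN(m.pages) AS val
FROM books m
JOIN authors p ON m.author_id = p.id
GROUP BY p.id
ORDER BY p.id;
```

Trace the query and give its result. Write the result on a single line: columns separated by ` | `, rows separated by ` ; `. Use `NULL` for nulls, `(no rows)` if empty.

Join each books row to its authors via author_id.
Group joined rows by authors.id; compute MIN(m.pages) per group.
  2: ids {4, 7} → MIN(m.pages)=764
  5: ids {1, 2, 9} → MIN(m.pages)=386
  9: ids {3, 5, 6, 8} → MIN(m.pages)=117

USA | 764 ; USA | 386 ; Canada | 117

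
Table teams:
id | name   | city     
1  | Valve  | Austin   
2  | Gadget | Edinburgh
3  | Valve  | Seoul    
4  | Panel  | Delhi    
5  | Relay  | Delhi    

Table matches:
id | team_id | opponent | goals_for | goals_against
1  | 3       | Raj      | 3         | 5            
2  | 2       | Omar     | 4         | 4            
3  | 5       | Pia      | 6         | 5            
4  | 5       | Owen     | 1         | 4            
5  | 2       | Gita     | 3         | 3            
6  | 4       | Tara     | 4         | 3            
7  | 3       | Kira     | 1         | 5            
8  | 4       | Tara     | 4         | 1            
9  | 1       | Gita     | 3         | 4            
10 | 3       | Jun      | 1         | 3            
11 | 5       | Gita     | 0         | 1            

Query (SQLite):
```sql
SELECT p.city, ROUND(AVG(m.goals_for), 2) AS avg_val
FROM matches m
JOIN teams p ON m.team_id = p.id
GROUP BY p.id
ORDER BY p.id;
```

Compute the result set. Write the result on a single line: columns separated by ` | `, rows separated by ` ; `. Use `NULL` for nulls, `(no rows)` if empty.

Austin | 3 ; Edinburgh | 3.5 ; Seoul | 1.67 ; Delhi | 4 ; Delhi | 2.33

Join each matches row to its teams via team_id.
Group joined rows by teams.id; compute ROUND(AVG(m.goals_for), 2) per group.
  1: ids {9} → ROUND(AVG(m.goals_for), 2)=3
  2: ids {2, 5} → ROUND(AVG(m.goals_for), 2)=3.5
  3: ids {1, 7, 10} → ROUND(AVG(m.goals_for), 2)=1.67
  4: ids {6, 8} → ROUND(AVG(m.goals_for), 2)=4
  5: ids {3, 4, 11} → ROUND(AVG(m.goals_for), 2)=2.33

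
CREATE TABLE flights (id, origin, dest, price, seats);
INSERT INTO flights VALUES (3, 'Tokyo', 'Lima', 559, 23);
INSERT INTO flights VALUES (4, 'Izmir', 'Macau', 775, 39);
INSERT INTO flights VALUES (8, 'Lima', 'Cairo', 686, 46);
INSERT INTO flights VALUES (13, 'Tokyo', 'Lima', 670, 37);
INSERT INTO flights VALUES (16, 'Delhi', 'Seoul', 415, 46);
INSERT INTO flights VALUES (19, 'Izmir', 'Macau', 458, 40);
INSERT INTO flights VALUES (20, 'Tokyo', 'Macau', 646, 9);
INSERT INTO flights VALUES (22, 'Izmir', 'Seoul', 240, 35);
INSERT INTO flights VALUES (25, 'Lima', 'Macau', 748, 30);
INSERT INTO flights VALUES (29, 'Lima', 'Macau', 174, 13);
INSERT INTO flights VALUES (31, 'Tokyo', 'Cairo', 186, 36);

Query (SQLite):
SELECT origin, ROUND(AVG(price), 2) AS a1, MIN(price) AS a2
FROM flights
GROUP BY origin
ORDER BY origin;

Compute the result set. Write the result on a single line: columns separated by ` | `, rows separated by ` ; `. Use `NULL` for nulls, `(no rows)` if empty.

Group flights by origin.
Per group compute: ROUND(AVG(price), 2), MIN(price).
  Delhi: ids {16} → ROUND(AVG(price), 2)=415, MIN(price)=415
  Izmir: ids {4, 19, 22} → ROUND(AVG(price), 2)=491, MIN(price)=240
  Lima: ids {8, 25, 29} → ROUND(AVG(price), 2)=536, MIN(price)=174
  Tokyo: ids {3, 13, 20, 31} → ROUND(AVG(price), 2)=515.25, MIN(price)=186

Delhi | 415 | 415 ; Izmir | 491 | 240 ; Lima | 536 | 174 ; Tokyo | 515.25 | 186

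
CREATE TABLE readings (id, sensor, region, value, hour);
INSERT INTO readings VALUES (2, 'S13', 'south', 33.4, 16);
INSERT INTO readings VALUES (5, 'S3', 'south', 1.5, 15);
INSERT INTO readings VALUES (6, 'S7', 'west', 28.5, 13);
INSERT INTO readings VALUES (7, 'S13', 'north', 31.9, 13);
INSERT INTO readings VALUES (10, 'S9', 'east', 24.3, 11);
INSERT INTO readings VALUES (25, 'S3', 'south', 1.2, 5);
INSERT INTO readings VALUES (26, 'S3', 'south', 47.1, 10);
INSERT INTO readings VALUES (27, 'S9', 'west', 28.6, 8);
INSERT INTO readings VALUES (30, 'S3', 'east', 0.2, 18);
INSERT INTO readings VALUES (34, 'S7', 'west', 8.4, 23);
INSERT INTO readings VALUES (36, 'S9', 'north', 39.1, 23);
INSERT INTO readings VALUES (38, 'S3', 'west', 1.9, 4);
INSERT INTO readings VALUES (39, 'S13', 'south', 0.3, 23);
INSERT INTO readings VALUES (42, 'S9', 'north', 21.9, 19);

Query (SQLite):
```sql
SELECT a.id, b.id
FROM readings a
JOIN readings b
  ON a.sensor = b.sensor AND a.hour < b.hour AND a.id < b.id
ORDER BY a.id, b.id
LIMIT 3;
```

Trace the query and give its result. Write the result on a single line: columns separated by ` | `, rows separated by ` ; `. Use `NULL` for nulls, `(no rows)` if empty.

2 | 39 ; 5 | 30 ; 6 | 34

Pairs (a,b) with same sensor, a.hour < b.hour, a.id < b.id.
sensor groups: S13:{2,7,39} S3:{5,25,26,30,38} S7:{6,34} S9:{10,27,36,42}
Ordered by (a.id, b.id); first 3.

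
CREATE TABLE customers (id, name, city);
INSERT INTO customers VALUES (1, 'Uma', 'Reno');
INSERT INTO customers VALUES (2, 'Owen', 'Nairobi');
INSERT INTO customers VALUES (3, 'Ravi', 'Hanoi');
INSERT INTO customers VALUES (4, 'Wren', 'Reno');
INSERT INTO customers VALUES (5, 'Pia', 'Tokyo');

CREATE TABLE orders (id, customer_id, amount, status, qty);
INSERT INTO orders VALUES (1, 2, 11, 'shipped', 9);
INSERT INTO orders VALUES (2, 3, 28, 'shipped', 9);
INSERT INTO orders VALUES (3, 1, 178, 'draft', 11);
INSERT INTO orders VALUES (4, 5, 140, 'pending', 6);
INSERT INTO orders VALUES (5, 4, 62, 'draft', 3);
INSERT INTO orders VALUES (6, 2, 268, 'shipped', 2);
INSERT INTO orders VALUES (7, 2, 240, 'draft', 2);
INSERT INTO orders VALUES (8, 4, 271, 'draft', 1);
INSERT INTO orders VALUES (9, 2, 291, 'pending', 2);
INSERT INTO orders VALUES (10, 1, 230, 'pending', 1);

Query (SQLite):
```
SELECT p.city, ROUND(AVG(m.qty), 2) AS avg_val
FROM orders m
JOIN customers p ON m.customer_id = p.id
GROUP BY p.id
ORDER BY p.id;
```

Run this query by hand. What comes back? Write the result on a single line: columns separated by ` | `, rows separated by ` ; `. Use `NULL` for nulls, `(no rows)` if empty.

Join each orders row to its customers via customer_id.
Group joined rows by customers.id; compute ROUND(AVG(m.qty), 2) per group.
  1: ids {3, 10} → ROUND(AVG(m.qty), 2)=6
  2: ids {1, 6, 7, 9} → ROUND(AVG(m.qty), 2)=3.75
  3: ids {2} → ROUND(AVG(m.qty), 2)=9
  4: ids {5, 8} → ROUND(AVG(m.qty), 2)=2
  5: ids {4} → ROUND(AVG(m.qty), 2)=6

Reno | 6 ; Nairobi | 3.75 ; Hanoi | 9 ; Reno | 2 ; Tokyo | 6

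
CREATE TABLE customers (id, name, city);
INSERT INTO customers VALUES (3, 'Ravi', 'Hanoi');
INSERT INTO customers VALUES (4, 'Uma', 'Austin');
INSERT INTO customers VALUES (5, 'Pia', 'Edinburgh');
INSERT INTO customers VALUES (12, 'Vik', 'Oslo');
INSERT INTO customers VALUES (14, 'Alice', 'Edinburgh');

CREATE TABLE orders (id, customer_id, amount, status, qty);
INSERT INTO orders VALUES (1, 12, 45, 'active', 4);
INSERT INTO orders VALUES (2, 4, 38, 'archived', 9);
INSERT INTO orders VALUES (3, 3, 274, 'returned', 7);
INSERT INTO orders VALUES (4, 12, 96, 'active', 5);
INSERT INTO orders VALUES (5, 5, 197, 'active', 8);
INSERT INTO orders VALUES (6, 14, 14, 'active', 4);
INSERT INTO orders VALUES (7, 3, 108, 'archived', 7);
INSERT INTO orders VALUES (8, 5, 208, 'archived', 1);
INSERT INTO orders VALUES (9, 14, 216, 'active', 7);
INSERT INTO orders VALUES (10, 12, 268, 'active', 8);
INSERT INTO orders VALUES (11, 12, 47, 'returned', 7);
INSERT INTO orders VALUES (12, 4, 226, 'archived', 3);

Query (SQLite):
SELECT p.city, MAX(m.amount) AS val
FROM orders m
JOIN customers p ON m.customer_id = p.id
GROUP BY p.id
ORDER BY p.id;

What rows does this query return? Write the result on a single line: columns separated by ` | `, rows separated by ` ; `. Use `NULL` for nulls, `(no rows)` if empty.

Hanoi | 274 ; Austin | 226 ; Edinburgh | 208 ; Oslo | 268 ; Edinburgh | 216

Join each orders row to its customers via customer_id.
Group joined rows by customers.id; compute MAX(m.amount) per group.
  3: ids {3, 7} → MAX(m.amount)=274
  4: ids {2, 12} → MAX(m.amount)=226
  5: ids {5, 8} → MAX(m.amount)=208
  12: ids {1, 4, 10, 11} → MAX(m.amount)=268
  14: ids {6, 9} → MAX(m.amount)=216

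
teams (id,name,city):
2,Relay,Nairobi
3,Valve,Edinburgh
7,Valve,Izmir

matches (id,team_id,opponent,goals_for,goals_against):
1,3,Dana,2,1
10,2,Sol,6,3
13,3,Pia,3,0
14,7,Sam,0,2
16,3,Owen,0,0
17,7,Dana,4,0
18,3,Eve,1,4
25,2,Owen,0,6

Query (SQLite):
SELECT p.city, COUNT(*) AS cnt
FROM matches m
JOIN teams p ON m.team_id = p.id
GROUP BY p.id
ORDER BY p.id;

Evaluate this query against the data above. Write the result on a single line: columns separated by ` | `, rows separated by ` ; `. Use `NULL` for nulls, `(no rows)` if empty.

Join each matches row to its teams via team_id.
Group joined rows by teams.id; compute COUNT(*) per group.
  2: ids {10, 25} → COUNT(*)=2
  3: ids {1, 13, 16, 18} → COUNT(*)=4
  7: ids {14, 17} → COUNT(*)=2

Nairobi | 2 ; Edinburgh | 4 ; Izmir | 2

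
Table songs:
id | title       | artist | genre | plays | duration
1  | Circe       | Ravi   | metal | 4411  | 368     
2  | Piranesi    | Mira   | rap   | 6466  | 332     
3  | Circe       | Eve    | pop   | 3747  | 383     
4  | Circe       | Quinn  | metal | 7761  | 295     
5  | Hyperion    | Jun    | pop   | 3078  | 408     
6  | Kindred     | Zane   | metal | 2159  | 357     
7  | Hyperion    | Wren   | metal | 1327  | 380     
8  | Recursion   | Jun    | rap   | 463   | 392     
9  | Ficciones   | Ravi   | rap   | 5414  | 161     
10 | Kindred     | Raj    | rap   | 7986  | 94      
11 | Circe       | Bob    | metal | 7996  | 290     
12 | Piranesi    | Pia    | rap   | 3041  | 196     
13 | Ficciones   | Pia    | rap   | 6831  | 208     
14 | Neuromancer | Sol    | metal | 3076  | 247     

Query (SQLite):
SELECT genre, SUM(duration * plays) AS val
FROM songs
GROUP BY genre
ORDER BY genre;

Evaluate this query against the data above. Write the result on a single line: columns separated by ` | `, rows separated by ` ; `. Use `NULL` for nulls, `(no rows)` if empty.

For each row compute duration * plays.
Group by genre; take SUM of the expression per group.
  metal: ids {1, 4, 6, 7, 11, 14} → SUM(duration * plays)=8266378
  pop: ids {3, 5} → SUM(duration * plays)=2690925
  rap: ids {2, 8, 9, 10, 12, 13} → SUM(duration * plays)=5967430

metal | 8266378 ; pop | 2690925 ; rap | 5967430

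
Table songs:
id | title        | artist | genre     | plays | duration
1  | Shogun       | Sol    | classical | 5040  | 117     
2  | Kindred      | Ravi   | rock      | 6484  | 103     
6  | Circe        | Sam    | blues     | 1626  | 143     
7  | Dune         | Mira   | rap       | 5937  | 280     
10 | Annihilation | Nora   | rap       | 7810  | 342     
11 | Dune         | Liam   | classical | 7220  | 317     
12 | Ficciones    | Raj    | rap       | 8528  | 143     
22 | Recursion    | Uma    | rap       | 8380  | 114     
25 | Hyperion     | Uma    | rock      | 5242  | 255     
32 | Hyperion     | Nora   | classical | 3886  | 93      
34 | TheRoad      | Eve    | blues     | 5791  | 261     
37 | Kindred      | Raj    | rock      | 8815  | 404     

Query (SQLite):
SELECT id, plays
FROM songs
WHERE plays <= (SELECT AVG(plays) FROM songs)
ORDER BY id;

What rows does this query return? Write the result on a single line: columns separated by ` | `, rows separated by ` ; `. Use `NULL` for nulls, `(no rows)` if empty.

1 | 5040 ; 6 | 1626 ; 7 | 5937 ; 25 | 5242 ; 32 | 3886 ; 34 | 5791

Scalar subquery: AVG(plays) over all songs rows = 6229.916667 (≈; comparison uses full precision).
Keep rows where plays <= that value.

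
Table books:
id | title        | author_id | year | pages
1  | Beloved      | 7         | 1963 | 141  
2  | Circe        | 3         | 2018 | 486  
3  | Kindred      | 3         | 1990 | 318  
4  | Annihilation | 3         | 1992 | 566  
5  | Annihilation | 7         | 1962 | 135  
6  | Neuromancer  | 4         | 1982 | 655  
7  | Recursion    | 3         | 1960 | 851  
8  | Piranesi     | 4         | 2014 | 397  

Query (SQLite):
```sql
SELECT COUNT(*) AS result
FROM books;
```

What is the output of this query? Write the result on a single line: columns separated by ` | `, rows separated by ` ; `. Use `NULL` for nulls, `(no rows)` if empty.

8

All year values: [1963, 2018, 1990, 1992, 1962, 1982, 1960, 2014].
COUNT(*) counts rows → 8.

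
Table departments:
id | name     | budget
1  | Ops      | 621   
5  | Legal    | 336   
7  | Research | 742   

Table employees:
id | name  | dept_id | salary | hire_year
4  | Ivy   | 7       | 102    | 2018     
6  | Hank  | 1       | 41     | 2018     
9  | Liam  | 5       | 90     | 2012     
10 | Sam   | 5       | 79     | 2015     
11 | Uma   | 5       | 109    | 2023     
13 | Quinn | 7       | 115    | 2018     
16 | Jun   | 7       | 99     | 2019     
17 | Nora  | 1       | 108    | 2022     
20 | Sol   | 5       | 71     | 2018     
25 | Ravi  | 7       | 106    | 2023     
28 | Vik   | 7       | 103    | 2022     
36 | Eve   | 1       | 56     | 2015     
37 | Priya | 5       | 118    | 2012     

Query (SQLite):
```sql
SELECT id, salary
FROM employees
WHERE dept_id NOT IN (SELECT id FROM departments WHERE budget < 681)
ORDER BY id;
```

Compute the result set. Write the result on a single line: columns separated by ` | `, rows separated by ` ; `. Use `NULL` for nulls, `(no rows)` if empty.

4 | 102 ; 13 | 115 ; 16 | 99 ; 25 | 106 ; 28 | 103

Inner query: departments.id where budget < 681.
Outer: keep employees rows whose dept_id is not in that set.
Inner query → {1, 5}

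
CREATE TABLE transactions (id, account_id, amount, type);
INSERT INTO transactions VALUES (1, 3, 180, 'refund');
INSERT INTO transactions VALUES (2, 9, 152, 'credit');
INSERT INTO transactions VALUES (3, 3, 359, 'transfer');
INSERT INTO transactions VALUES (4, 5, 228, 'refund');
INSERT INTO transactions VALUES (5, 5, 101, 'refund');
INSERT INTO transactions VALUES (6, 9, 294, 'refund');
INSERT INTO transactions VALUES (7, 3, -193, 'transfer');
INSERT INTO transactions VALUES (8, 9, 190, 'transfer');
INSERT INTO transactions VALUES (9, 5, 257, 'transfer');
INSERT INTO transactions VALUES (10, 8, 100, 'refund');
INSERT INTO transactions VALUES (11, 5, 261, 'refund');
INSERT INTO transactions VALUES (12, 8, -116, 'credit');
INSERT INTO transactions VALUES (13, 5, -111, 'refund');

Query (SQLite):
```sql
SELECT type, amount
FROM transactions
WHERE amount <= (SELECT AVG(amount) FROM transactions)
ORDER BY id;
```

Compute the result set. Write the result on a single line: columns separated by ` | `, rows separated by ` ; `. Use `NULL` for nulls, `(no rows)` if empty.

Scalar subquery: AVG(amount) over all transactions rows = 130.923077 (≈; comparison uses full precision).
Keep rows where amount <= that value.

refund | 101 ; transfer | -193 ; refund | 100 ; credit | -116 ; refund | -111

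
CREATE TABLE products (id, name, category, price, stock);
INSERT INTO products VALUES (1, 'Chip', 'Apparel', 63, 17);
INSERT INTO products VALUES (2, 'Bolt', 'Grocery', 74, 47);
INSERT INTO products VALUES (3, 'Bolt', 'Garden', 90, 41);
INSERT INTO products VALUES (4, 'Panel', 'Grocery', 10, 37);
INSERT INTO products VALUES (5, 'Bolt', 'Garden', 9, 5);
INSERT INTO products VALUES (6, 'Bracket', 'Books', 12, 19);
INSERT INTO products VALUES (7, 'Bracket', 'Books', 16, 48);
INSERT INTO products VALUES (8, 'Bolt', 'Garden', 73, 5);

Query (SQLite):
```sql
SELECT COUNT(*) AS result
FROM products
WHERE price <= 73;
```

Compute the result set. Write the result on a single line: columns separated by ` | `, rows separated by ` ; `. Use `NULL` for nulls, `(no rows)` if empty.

Rows where price <= 73 → stock values: [17, 37, 5, 19, 48, 5].
COUNT(*) counts rows → 6.

6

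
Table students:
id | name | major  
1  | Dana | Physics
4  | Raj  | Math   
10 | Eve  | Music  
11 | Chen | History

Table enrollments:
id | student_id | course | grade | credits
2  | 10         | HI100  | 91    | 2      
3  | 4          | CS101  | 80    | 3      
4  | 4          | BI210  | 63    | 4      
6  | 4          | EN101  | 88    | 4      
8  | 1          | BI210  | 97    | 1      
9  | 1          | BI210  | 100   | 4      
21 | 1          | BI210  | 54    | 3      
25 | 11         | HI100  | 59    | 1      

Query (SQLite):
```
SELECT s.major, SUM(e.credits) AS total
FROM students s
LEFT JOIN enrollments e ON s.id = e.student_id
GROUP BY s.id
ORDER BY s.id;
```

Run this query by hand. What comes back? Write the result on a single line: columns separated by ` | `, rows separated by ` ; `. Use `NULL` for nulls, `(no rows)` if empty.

Physics | 8 ; Math | 11 ; Music | 2 ; History | 1

LEFT JOIN keeps every students row; unmatched ones get NULL for enrollments columns.
Group by students.id and compute SUM(e.credits). SUM over an all-NULL group is NULL.
  1: ids {8, 9, 21} → SUM(e.credits)=8
  4: ids {3, 4, 6} → SUM(e.credits)=11
  10: ids {2} → SUM(e.credits)=2
  11: ids {25} → SUM(e.credits)=1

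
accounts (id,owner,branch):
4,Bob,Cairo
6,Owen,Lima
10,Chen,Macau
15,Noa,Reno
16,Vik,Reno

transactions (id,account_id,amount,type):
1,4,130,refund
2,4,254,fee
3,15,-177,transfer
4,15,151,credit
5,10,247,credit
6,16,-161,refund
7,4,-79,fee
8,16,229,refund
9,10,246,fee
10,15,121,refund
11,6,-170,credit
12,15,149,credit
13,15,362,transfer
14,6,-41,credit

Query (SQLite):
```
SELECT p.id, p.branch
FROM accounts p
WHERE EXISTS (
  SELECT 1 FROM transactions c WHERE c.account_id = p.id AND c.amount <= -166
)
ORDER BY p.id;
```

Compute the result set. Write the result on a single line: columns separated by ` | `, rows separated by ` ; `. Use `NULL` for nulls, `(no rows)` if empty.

For each accounts row, check whether any transactions with matching account_id has amount <= -166.
Keep rows where that is true.

6 | Lima ; 15 | Reno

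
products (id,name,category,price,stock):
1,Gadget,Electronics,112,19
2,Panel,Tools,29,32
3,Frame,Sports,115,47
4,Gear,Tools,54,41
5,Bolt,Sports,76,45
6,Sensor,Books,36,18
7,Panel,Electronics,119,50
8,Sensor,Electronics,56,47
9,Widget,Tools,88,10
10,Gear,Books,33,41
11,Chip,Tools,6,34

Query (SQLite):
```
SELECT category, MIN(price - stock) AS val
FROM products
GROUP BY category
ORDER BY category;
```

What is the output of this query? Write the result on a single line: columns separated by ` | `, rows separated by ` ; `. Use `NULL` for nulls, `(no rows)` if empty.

For each row compute price - stock.
Group by category; take MIN of the expression per group.
  Books: ids {6, 10} → MIN(price - stock)=-8
  Electronics: ids {1, 7, 8} → MIN(price - stock)=9
  Sports: ids {3, 5} → MIN(price - stock)=31
  Tools: ids {2, 4, 9, 11} → MIN(price - stock)=-28

Books | -8 ; Electronics | 9 ; Sports | 31 ; Tools | -28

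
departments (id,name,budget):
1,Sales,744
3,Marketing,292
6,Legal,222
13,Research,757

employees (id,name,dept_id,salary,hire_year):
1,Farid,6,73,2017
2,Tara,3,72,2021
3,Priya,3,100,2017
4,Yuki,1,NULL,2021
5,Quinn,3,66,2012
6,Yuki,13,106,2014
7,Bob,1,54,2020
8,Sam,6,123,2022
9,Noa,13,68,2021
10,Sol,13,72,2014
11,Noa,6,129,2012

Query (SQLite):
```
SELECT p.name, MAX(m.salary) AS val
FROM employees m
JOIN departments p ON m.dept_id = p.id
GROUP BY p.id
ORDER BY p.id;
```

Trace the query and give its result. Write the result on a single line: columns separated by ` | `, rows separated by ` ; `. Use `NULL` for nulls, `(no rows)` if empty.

Sales | 54 ; Marketing | 100 ; Legal | 129 ; Research | 106

Join each employees row to its departments via dept_id.
Group joined rows by departments.id; compute MAX(m.salary) per group.
  1: ids {4, 7} → MAX(m.salary)=54
  3: ids {2, 3, 5} → MAX(m.salary)=100
  6: ids {1, 8, 11} → MAX(m.salary)=129
  13: ids {6, 9, 10} → MAX(m.salary)=106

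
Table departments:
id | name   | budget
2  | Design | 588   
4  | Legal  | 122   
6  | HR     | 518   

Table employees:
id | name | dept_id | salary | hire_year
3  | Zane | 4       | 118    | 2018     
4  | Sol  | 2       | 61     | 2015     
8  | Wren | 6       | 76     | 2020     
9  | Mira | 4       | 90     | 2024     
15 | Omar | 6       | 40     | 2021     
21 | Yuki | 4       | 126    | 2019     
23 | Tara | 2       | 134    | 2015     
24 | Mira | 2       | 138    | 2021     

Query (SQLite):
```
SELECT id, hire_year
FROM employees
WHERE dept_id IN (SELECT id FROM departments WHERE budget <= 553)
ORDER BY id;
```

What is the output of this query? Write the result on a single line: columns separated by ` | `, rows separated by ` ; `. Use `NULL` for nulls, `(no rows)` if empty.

3 | 2018 ; 8 | 2020 ; 9 | 2024 ; 15 | 2021 ; 21 | 2019

Inner query: departments.id where budget <= 553.
Outer: keep employees rows whose dept_id is in that set.
Inner query → {4, 6}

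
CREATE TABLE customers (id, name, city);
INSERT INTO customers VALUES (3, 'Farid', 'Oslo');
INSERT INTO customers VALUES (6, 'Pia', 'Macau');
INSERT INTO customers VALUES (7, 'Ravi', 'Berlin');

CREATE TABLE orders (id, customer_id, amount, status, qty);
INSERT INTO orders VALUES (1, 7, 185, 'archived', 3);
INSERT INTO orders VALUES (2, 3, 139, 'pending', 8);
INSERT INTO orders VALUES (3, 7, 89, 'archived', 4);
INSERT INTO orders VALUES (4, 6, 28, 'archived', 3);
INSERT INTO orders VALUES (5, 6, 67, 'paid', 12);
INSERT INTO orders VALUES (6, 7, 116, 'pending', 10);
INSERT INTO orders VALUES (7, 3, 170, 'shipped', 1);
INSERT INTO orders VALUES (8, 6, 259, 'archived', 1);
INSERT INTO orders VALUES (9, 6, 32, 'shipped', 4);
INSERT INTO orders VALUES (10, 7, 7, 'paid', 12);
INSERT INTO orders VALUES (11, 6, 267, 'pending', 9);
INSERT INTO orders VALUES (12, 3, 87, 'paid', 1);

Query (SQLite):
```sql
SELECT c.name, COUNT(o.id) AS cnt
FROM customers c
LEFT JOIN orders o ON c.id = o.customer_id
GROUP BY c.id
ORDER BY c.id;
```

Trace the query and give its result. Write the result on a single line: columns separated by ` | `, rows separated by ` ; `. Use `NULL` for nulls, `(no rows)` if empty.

Farid | 3 ; Pia | 5 ; Ravi | 4

LEFT JOIN keeps every customers row; unmatched ones get NULL for orders columns.
Group by customers.id and compute COUNT(o.id). COUNT(col) of an all-NULL group is 0.
  3: ids {2, 7, 12} → COUNT(o.id)=3
  6: ids {4, 5, 8, 9, 11} → COUNT(o.id)=5
  7: ids {1, 3, 6, 10} → COUNT(o.id)=4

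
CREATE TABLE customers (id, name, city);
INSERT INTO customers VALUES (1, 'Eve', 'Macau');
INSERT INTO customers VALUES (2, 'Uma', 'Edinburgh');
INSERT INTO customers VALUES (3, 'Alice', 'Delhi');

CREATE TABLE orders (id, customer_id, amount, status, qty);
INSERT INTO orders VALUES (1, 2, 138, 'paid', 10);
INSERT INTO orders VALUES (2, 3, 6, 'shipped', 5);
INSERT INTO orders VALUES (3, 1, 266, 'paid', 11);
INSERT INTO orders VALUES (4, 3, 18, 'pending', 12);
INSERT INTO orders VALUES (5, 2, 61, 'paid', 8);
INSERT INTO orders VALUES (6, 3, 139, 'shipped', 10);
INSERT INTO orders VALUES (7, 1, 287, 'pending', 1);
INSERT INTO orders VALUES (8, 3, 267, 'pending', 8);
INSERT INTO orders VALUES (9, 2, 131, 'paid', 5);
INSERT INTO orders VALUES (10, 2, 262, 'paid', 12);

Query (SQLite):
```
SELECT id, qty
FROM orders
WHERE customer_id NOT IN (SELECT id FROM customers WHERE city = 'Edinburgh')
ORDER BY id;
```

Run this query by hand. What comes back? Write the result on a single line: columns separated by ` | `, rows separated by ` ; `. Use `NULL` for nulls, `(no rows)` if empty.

2 | 5 ; 3 | 11 ; 4 | 12 ; 6 | 10 ; 7 | 1 ; 8 | 8

Inner query: customers.id where city = 'Edinburgh'.
Outer: keep orders rows whose customer_id is not in that set.
Inner query → {2}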